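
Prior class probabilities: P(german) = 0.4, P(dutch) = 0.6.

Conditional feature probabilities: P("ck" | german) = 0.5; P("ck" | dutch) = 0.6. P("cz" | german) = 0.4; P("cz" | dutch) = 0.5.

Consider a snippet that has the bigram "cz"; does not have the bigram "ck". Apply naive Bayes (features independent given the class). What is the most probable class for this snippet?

dutch

german: 0.4 × (1−0.5) × 0.4 = 0.08
dutch: 0.6 × (1−0.6) × 0.5 = 0.12
Highest score → dutch.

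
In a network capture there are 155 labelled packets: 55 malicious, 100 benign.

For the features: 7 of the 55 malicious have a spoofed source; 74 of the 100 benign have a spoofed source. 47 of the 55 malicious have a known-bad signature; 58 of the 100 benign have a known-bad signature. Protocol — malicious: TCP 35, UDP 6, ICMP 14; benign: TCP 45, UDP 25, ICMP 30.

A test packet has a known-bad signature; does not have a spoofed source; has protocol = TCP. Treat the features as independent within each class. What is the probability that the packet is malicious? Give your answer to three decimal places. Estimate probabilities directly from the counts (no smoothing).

0.794

malicious: (55/155) × (48/55) × (47/55) × (35/55) ≈ 0.168403
benign: (100/155) × (26/100) × (58/100) × (45/100) ≈ 0.0437806
P(malicious | x) = 0.168403 / 0.2121836 ≈ 0.794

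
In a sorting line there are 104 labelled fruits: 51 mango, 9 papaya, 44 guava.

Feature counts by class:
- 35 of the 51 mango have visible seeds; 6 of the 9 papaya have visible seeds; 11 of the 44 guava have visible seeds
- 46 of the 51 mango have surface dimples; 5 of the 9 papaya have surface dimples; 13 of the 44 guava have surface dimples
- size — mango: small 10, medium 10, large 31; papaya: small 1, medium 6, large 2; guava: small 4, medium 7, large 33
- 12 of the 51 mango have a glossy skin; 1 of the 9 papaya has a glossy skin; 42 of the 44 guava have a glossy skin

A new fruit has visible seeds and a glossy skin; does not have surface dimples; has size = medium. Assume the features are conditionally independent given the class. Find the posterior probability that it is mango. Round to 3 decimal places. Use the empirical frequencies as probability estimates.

0.103

mango: (51/104) × (35/51) × (5/51) × (10/51) × (12/51) ≈ 0.00152221
papaya: (9/104) × (6/9) × (4/9) × (6/9) × (1/9) ≈ 0.00189934
guava: (44/104) × (11/44) × (31/44) × (7/44) × (42/44) ≈ 0.0113165
P(mango | x) = 0.00152221 / 0.01473805 ≈ 0.103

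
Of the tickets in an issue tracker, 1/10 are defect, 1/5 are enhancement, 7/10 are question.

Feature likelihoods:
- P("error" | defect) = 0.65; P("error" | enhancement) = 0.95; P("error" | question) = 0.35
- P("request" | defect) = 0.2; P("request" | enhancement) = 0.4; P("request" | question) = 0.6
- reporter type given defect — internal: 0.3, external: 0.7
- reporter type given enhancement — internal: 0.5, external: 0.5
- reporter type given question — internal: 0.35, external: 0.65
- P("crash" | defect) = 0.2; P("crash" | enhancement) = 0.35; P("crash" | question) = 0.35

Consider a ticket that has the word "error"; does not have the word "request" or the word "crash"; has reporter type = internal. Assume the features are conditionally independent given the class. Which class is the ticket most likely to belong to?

defect: 0.1 × 0.65 × (1−0.2) × 0.3 × (1−0.2) = 0.01248
enhancement: 0.2 × 0.95 × (1−0.4) × 0.5 × (1−0.35) = 0.03705
question: 0.7 × 0.35 × (1−0.6) × 0.35 × (1−0.35) = 0.022295
Highest score → enhancement.

enhancement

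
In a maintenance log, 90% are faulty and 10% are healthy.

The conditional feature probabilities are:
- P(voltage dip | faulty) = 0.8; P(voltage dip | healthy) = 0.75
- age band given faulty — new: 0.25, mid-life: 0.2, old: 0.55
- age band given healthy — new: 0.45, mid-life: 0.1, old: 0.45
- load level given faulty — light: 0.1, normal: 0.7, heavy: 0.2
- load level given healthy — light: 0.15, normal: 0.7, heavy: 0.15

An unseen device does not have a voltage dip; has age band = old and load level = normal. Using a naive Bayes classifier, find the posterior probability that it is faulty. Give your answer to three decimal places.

0.898

faulty: 0.9 × (1−0.8) × 0.55 × 0.7 = 0.0693
healthy: 0.1 × (1−0.75) × 0.45 × 0.7 = 0.007875
P(faulty | x) = 0.0693 / 0.077175 ≈ 0.898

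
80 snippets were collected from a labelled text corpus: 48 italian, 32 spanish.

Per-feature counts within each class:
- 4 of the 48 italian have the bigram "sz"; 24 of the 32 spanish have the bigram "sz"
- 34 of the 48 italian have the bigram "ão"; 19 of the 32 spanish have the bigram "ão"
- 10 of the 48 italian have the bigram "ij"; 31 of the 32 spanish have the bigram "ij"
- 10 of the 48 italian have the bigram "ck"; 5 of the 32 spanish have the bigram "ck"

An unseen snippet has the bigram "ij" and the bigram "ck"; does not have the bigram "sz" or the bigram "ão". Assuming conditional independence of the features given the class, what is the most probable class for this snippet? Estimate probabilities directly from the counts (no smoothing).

italian

italian: (48/80) × (44/48) × (14/48) × (10/48) × (10/48) ≈ 0.00696253
spanish: (32/80) × (8/32) × (13/32) × (31/32) × (5/32) = 0.0061492919921875
Highest score → italian.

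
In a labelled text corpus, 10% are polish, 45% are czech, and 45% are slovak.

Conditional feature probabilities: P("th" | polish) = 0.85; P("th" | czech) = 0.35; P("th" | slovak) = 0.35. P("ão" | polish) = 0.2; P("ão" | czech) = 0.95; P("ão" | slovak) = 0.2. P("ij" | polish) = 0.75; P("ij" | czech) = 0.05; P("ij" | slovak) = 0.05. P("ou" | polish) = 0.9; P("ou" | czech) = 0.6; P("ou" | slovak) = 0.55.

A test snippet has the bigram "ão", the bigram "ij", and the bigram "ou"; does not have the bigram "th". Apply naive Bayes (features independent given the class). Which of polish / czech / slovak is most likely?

czech

polish: 0.1 × (1−0.85) × 0.2 × 0.75 × 0.9 = 0.002025
czech: 0.45 × (1−0.35) × 0.95 × 0.05 × 0.6 = 0.00833625
slovak: 0.45 × (1−0.35) × 0.2 × 0.05 × 0.55 = 0.00160875
Highest score → czech.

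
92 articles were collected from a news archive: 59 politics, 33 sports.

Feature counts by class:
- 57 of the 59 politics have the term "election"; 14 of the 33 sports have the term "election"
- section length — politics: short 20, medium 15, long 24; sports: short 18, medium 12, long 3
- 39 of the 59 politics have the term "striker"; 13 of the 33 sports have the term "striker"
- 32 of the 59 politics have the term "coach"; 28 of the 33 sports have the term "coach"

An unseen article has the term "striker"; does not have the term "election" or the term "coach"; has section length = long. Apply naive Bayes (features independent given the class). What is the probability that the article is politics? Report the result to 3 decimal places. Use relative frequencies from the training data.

politics: (59/92) × (2/59) × (24/59) × (39/59) × (27/59) ≈ 0.00267501
sports: (33/92) × (19/33) × (3/33) × (13/33) × (5/33) ≈ 0.00112062
P(politics | x) = 0.00267501 / 0.00379563 ≈ 0.705

0.705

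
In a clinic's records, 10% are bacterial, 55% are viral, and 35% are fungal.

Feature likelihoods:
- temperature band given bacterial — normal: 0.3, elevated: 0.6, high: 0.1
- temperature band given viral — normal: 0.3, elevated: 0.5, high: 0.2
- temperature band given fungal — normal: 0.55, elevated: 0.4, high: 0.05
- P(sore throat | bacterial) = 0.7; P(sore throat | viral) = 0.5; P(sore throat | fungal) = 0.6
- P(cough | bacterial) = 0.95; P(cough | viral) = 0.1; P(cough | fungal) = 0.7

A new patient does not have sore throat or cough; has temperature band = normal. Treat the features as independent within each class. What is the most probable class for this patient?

viral

bacterial: 0.1 × 0.3 × (1−0.7) × (1−0.95) = 0.00045
viral: 0.55 × 0.3 × (1−0.5) × (1−0.1) = 0.07425
fungal: 0.35 × 0.55 × (1−0.6) × (1−0.7) = 0.0231
Highest score → viral.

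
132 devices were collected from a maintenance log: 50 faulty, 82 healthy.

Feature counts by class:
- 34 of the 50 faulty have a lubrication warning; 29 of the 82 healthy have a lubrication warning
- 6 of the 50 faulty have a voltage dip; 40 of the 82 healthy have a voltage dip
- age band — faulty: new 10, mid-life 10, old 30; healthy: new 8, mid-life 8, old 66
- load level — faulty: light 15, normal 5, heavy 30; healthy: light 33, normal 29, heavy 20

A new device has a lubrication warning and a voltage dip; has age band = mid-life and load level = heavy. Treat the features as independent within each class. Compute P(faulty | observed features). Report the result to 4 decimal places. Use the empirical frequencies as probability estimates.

0.5926

faulty: (50/132) × (34/50) × (6/50) × (10/50) × (30/50) ≈ 0.00370909
healthy: (82/132) × (29/82) × (40/82) × (8/82) × (20/82) ≈ 0.00255013
P(faulty | x) = 0.00370909 / 0.00625922 ≈ 0.5926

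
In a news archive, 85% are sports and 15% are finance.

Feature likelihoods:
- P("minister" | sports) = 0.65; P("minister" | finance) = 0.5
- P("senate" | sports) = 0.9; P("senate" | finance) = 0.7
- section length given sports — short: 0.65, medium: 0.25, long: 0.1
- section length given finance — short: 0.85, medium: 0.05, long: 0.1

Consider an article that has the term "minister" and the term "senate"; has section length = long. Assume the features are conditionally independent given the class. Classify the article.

sports: 0.85 × 0.65 × 0.9 × 0.1 = 0.049725
finance: 0.15 × 0.5 × 0.7 × 0.1 = 0.00525
Highest score → sports.

sports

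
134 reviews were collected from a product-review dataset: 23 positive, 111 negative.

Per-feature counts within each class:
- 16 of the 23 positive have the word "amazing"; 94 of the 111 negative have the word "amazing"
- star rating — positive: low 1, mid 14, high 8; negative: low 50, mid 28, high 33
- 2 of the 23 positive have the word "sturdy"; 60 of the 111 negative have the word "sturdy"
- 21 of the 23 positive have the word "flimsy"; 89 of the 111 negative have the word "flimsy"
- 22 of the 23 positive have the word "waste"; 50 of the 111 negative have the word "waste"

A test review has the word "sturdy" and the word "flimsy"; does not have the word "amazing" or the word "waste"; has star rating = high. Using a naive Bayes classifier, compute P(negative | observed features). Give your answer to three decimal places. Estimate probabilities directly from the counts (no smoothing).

0.993

positive: (23/134) × (7/23) × (8/23) × (2/23) × (21/23) × (1/23) ≈ 0.0000627222
negative: (111/134) × (17/111) × (33/111) × (60/111) × (89/111) × (61/111) ≈ 0.00898333
P(negative | x) = 0.00898333 / 0.0090460522 ≈ 0.993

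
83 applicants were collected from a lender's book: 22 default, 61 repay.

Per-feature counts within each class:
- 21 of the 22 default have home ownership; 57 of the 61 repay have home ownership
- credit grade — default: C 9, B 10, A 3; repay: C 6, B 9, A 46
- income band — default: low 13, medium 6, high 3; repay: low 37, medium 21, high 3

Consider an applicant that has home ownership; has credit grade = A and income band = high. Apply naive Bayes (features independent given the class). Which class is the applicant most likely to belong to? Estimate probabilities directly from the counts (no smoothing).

default: (22/83) × (21/22) × (3/22) × (3/22) ≈ 0.00470477
repay: (61/83) × (57/61) × (46/61) × (3/61) ≈ 0.0254693
Highest score → repay.

repay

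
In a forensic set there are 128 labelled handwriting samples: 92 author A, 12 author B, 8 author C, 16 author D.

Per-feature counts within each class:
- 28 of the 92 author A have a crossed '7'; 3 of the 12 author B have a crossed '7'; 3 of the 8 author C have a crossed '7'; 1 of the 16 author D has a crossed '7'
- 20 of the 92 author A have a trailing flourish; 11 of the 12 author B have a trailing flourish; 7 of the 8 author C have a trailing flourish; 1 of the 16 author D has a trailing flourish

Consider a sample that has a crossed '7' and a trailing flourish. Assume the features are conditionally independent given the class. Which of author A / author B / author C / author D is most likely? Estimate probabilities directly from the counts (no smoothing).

author A

author A: (92/128) × (28/92) × (20/92) ≈ 0.0475543
author B: (12/128) × (3/12) × (11/12) = 0.021484375
author C: (8/128) × (3/8) × (7/8) = 0.0205078125
author D: (16/128) × (1/16) × (1/16) = 0.00048828125
Highest score → author A.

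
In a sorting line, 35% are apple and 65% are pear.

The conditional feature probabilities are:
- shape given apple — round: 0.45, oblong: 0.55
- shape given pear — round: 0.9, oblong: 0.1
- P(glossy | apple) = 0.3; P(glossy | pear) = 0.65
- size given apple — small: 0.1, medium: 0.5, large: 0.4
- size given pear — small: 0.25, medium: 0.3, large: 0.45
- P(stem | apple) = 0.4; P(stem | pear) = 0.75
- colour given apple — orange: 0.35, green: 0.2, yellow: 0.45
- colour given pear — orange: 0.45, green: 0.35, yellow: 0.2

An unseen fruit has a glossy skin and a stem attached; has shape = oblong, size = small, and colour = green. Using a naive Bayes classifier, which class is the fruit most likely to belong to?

pear

apple: 0.35 × 0.55 × 0.3 × 0.1 × 0.4 × 0.2 = 0.000462
pear: 0.65 × 0.1 × 0.65 × 0.25 × 0.75 × 0.35 = 0.00277265625
Highest score → pear.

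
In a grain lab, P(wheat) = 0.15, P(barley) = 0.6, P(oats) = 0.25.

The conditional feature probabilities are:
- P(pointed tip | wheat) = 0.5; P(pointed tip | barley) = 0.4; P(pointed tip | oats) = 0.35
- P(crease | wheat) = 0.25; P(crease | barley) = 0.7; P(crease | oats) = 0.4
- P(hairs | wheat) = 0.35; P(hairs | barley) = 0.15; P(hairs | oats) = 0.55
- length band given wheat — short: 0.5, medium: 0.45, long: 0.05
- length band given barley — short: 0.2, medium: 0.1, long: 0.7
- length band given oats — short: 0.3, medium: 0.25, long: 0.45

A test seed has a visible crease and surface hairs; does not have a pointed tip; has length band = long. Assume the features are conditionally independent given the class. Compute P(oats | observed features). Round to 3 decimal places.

0.375

wheat: 0.15 × (1−0.5) × 0.25 × 0.35 × 0.05 = 0.000328125
barley: 0.6 × (1−0.4) × 0.7 × 0.15 × 0.7 = 0.02646
oats: 0.25 × (1−0.35) × 0.4 × 0.55 × 0.45 = 0.0160875
P(oats | x) = 0.0160875 / 0.042875625 ≈ 0.375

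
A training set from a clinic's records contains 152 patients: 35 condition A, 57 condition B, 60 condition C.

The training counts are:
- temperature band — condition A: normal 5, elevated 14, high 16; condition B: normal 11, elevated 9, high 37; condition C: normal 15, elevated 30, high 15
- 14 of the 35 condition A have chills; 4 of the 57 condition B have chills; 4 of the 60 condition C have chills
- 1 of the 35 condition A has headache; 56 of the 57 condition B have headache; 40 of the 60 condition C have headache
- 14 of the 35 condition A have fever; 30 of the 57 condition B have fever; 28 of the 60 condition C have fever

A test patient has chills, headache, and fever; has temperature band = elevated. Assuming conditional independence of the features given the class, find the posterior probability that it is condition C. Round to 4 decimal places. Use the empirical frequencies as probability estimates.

0.6144

condition A: (35/152) × (14/35) × (14/35) × (1/35) × (14/35) ≈ 0.000421053
condition B: (57/152) × (9/57) × (4/57) × (56/57) × (30/57) ≈ 0.00214854
condition C: (60/152) × (30/60) × (4/60) × (40/60) × (28/60) ≈ 0.00409357
P(condition C | x) = 0.00409357 / 0.006663163 ≈ 0.6144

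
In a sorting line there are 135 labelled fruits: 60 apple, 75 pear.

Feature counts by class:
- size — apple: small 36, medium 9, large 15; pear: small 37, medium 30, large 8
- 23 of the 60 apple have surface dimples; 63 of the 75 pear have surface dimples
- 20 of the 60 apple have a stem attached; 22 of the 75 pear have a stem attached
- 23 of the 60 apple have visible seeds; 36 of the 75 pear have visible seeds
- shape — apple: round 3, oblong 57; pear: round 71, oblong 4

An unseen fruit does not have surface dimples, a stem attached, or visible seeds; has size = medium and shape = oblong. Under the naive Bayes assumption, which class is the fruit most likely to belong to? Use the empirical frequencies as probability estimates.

apple

apple: (60/135) × (9/60) × (37/60) × (40/60) × (37/60) × (57/60) ≈ 0.0160562
pear: (75/135) × (30/75) × (12/75) × (53/75) × (39/75) × (4/75) ≈ 0.000696826
Highest score → apple.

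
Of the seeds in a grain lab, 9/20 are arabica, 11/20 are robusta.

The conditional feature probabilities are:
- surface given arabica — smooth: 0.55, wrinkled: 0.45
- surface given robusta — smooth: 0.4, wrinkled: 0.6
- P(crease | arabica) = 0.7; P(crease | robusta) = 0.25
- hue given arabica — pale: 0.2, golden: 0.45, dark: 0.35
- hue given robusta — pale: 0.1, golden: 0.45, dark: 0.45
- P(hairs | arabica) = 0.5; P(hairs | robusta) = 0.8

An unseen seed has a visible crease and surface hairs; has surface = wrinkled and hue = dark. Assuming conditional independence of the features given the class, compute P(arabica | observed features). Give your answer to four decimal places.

0.4551

arabica: 0.45 × 0.45 × 0.7 × 0.35 × 0.5 = 0.02480625
robusta: 0.55 × 0.6 × 0.25 × 0.45 × 0.8 = 0.0297
P(arabica | x) = 0.02480625 / 0.05450625 ≈ 0.4551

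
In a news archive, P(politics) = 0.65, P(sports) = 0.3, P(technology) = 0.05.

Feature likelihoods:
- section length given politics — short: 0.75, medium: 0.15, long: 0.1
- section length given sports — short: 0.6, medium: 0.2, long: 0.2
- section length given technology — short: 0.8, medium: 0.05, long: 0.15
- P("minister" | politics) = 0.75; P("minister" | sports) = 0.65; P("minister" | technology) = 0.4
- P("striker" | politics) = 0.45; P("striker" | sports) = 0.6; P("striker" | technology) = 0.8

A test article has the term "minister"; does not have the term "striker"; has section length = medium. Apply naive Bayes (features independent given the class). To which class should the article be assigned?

politics: 0.65 × 0.15 × 0.75 × (1−0.45) = 0.04021875
sports: 0.3 × 0.2 × 0.65 × (1−0.6) = 0.0156
technology: 0.05 × 0.05 × 0.4 × (1−0.8) = 0.0002
Highest score → politics.

politics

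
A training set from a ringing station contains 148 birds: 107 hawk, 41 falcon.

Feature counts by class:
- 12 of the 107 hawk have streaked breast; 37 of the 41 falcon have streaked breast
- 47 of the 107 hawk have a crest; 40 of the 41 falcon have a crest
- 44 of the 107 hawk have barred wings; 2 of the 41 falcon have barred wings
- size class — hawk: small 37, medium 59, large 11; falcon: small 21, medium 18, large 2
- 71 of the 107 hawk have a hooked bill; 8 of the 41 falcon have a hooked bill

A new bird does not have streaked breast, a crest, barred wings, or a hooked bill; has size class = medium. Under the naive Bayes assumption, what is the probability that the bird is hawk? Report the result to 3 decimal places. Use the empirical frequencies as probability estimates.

0.994

hawk: (107/148) × (95/107) × (60/107) × (63/107) × (59/107) × (36/107) ≈ 0.0393163
falcon: (41/148) × (4/41) × (1/41) × (39/41) × (18/41) × (33/41) ≈ 0.000221572
P(hawk | x) = 0.0393163 / 0.039537872 ≈ 0.994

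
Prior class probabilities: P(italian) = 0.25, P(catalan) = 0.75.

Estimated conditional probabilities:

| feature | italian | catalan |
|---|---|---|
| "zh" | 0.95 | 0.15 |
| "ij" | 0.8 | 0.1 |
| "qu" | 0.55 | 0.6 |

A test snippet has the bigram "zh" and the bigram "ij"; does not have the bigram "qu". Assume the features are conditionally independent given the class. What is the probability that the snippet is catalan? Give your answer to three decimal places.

0.050

italian: 0.25 × 0.95 × 0.8 × (1−0.55) = 0.0855
catalan: 0.75 × 0.15 × 0.1 × (1−0.6) = 0.0045
P(catalan | x) = 0.0045 / 0.09 ≈ 0.050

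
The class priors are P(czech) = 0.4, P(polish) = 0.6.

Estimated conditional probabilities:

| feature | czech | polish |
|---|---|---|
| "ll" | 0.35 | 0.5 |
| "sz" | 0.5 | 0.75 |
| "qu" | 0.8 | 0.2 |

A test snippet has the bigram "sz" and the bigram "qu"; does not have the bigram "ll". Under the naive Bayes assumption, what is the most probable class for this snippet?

czech

czech: 0.4 × (1−0.35) × 0.5 × 0.8 = 0.104
polish: 0.6 × (1−0.5) × 0.75 × 0.2 = 0.045
Highest score → czech.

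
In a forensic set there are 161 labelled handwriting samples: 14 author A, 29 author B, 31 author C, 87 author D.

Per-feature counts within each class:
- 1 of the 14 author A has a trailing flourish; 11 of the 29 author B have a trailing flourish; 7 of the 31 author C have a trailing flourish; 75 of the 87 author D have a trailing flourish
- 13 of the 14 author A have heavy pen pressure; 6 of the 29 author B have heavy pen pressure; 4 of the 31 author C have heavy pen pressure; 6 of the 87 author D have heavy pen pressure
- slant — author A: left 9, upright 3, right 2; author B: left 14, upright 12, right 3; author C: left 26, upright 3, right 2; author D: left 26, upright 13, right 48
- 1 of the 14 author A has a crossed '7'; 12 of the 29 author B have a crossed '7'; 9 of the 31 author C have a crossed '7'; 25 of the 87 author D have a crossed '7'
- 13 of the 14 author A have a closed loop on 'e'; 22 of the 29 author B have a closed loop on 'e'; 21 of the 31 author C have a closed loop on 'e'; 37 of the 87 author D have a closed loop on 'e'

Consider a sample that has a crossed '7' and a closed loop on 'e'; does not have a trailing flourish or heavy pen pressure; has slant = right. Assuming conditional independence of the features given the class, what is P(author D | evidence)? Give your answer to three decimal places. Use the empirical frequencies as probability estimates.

0.505

author A: (14/161) × (13/14) × (1/14) × (2/14) × (1/14) × (13/14) ≈ 0.0000546486
author B: (29/161) × (18/29) × (23/29) × (3/29) × (12/29) × (22/29) ≈ 0.00287944
author C: (31/161) × (24/31) × (27/31) × (2/31) × (9/31) × (21/31) ≈ 0.00164738
author D: (87/161) × (12/87) × (81/87) × (48/87) × (25/87) × (37/87) ≈ 0.00467893
P(author D | x) = 0.00467893 / 0.0092603986 ≈ 0.505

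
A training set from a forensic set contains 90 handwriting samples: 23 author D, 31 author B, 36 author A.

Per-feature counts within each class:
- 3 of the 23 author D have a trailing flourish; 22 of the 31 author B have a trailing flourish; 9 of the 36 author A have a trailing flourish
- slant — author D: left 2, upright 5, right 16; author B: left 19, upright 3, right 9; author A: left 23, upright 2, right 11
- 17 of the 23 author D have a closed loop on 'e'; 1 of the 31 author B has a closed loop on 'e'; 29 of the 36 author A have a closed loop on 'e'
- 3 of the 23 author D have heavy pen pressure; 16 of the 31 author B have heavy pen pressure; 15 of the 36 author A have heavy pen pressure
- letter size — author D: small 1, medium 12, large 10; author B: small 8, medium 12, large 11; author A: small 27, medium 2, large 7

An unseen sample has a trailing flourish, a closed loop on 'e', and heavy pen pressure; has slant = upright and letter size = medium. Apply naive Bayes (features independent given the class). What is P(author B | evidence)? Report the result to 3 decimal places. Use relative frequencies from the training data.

author D: (23/90) × (3/23) × (5/23) × (17/23) × (3/23) × (12/23) ≈ 0.000364493
author B: (31/90) × (22/31) × (3/31) × (1/31) × (16/31) × (12/31) ≈ 0.00015246
author A: (36/90) × (9/36) × (2/36) × (29/36) × (15/36) × (2/36) ≈ 0.000103595
P(author B | x) = 0.00015246 / 0.000620548 ≈ 0.246

0.246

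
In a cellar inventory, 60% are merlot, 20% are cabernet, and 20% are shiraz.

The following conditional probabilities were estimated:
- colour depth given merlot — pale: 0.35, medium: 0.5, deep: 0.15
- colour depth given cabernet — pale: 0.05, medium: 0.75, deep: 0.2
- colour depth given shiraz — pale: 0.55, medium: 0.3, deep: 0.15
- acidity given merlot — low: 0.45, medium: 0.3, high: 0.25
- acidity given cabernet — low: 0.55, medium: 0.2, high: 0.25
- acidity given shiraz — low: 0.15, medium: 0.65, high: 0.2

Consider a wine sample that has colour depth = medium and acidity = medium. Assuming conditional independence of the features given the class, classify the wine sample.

merlot: 0.6 × 0.5 × 0.3 = 0.09
cabernet: 0.2 × 0.75 × 0.2 = 0.03
shiraz: 0.2 × 0.3 × 0.65 = 0.039
Highest score → merlot.

merlot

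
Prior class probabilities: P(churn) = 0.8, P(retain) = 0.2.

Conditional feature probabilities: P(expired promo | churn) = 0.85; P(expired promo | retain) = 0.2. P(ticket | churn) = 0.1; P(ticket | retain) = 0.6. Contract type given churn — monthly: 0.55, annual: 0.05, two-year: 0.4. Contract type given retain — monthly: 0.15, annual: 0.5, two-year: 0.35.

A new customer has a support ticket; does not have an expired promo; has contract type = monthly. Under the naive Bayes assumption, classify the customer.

churn: 0.8 × (1−0.85) × 0.1 × 0.55 = 0.0066
retain: 0.2 × (1−0.2) × 0.6 × 0.15 = 0.0144
Highest score → retain.

retain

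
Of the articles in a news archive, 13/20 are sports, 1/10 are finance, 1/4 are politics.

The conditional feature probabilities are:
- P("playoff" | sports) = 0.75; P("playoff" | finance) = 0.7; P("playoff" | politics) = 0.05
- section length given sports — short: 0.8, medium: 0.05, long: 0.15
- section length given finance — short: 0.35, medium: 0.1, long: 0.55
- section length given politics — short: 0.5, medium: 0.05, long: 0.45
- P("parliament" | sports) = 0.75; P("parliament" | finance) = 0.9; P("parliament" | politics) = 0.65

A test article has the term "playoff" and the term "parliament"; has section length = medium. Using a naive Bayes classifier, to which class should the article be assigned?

sports

sports: 0.65 × 0.75 × 0.05 × 0.75 = 0.01828125
finance: 0.1 × 0.7 × 0.1 × 0.9 = 0.0063
politics: 0.25 × 0.05 × 0.05 × 0.65 = 0.00040625
Highest score → sports.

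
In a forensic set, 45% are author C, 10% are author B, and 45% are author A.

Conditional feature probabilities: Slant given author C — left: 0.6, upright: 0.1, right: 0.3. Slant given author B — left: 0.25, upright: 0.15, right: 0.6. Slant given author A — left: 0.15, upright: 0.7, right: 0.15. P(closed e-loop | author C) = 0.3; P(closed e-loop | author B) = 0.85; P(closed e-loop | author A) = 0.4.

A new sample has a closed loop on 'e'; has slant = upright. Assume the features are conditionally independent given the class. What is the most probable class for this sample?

author C: 0.45 × 0.1 × 0.3 = 0.0135
author B: 0.1 × 0.15 × 0.85 = 0.01275
author A: 0.45 × 0.7 × 0.4 = 0.126
Highest score → author A.

author A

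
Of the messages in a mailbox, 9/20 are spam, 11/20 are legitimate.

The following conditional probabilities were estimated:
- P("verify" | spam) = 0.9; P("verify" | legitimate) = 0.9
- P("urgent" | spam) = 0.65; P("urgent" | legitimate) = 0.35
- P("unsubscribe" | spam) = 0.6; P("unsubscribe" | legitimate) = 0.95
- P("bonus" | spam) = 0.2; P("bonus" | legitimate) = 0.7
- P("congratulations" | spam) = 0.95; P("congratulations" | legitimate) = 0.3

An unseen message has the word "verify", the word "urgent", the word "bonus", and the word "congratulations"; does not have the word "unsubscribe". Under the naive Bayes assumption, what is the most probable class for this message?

spam: 0.45 × 0.9 × 0.65 × (1−0.6) × 0.2 × 0.95 = 0.020007
legitimate: 0.55 × 0.9 × 0.35 × (1−0.95) × 0.7 × 0.3 = 0.001819125
Highest score → spam.

spam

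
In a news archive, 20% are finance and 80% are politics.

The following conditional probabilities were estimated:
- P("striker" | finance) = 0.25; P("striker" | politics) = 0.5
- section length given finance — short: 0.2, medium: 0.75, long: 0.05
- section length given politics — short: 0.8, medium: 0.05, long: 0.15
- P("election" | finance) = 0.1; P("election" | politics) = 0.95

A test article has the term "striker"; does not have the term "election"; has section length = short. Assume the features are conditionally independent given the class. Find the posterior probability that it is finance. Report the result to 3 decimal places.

finance: 0.2 × 0.25 × 0.2 × (1−0.1) = 0.009
politics: 0.8 × 0.5 × 0.8 × (1−0.95) = 0.016
P(finance | x) = 0.009 / 0.025 ≈ 0.360

0.360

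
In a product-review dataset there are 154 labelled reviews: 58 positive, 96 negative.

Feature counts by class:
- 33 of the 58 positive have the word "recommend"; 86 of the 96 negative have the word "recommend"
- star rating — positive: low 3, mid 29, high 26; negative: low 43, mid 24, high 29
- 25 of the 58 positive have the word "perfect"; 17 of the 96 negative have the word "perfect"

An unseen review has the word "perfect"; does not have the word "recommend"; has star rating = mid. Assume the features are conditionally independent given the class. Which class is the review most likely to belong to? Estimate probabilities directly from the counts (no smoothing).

positive: (58/154) × (25/58) × (29/58) × (25/58) ≈ 0.0349866
negative: (96/154) × (10/96) × (24/96) × (17/96) ≈ 0.00287473
Highest score → positive.

positive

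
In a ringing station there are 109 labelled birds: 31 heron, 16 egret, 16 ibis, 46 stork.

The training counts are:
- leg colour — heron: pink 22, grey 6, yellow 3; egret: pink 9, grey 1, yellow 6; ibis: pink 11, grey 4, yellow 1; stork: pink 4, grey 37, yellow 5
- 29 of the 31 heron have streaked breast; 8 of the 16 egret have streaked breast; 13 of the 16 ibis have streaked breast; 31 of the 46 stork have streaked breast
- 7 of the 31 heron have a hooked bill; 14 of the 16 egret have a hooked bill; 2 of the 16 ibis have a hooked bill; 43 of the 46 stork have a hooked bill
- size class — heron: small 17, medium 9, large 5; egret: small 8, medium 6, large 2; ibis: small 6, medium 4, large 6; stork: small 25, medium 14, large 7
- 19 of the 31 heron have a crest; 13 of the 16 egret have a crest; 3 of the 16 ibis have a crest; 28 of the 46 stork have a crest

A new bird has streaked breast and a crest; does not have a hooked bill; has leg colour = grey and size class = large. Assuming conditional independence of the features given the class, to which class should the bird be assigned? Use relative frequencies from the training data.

heron

heron: (31/109) × (6/31) × (29/31) × (24/31) × (5/31) × (19/31) ≈ 0.00394104
egret: (16/109) × (1/16) × (8/16) × (2/16) × (2/16) × (13/16) ≈ 0.0000582354
ibis: (16/109) × (4/16) × (13/16) × (14/16) × (6/16) × (3/16) ≈ 0.00183441
stork: (46/109) × (37/46) × (31/46) × (3/46) × (7/46) × (28/46) ≈ 0.00138192
Highest score → heron.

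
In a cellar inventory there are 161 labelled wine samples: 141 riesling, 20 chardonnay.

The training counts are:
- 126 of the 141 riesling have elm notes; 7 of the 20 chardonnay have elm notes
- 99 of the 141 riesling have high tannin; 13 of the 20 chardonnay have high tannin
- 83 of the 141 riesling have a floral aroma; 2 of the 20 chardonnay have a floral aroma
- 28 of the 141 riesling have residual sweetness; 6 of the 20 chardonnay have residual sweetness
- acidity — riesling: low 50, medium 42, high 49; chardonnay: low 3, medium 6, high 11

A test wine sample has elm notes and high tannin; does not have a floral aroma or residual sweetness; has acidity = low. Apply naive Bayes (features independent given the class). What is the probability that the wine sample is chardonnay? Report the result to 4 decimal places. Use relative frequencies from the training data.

riesling: (141/161) × (126/141) × (99/141) × (58/141) × (113/141) × (50/141) ≈ 0.0642362
chardonnay: (20/161) × (7/20) × (13/20) × (18/20) × (14/20) × (3/20) ≈ 0.00267065
P(chardonnay | x) = 0.00267065 / 0.06690685 ≈ 0.0399

0.0399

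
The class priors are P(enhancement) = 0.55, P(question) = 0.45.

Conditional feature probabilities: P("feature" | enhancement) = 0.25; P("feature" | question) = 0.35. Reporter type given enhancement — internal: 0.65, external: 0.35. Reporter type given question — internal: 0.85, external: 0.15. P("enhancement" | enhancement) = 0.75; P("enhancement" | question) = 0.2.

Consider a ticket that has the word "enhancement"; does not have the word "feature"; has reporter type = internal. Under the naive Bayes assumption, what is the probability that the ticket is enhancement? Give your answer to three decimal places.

0.802

enhancement: 0.55 × (1−0.25) × 0.65 × 0.75 = 0.20109375
question: 0.45 × (1−0.35) × 0.85 × 0.2 = 0.049725
P(enhancement | x) = 0.20109375 / 0.25081875 ≈ 0.802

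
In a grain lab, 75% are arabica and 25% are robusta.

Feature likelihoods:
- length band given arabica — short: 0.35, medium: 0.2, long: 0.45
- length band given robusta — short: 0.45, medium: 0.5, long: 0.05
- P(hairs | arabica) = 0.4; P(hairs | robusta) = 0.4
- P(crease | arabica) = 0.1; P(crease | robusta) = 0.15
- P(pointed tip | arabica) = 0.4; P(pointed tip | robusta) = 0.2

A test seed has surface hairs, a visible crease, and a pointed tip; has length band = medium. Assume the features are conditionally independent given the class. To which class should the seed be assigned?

arabica: 0.75 × 0.2 × 0.4 × 0.1 × 0.4 = 0.0024
robusta: 0.25 × 0.5 × 0.4 × 0.15 × 0.2 = 0.0015
Highest score → arabica.

arabica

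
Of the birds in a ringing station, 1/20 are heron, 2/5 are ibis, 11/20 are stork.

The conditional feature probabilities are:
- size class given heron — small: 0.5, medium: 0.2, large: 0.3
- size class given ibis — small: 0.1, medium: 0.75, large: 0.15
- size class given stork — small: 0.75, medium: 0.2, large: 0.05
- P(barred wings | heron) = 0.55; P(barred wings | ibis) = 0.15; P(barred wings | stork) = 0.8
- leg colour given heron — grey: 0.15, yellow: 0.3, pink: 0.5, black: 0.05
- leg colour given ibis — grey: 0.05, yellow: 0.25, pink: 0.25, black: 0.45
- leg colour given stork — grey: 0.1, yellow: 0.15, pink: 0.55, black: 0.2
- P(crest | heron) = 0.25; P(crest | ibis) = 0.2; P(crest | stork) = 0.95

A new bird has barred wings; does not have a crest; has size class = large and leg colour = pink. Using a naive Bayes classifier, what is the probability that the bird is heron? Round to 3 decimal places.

0.563

heron: 0.05 × 0.3 × 0.55 × 0.5 × (1−0.25) = 0.00309375
ibis: 0.4 × 0.15 × 0.15 × 0.25 × (1−0.2) = 0.0018
stork: 0.55 × 0.05 × 0.8 × 0.55 × (1−0.95) = 0.000605
P(heron | x) = 0.00309375 / 0.00549875 ≈ 0.563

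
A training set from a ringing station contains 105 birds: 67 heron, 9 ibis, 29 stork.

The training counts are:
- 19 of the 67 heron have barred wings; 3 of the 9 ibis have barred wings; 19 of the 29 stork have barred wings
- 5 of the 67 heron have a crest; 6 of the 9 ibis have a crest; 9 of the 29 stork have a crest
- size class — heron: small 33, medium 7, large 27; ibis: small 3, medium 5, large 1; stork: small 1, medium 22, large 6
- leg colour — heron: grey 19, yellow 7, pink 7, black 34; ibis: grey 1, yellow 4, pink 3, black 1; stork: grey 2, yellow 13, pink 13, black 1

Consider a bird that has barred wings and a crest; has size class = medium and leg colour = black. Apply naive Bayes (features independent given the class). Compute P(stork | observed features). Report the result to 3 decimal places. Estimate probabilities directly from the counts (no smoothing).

heron: (67/105) × (19/67) × (5/67) × (7/67) × (34/67) ≈ 0.000715957
ibis: (9/105) × (3/9) × (6/9) × (5/9) × (1/9) ≈ 0.00117578
stork: (29/105) × (19/29) × (9/29) × (22/29) × (1/29) ≈ 0.00146905
P(stork | x) = 0.00146905 / 0.003360787 ≈ 0.437

0.437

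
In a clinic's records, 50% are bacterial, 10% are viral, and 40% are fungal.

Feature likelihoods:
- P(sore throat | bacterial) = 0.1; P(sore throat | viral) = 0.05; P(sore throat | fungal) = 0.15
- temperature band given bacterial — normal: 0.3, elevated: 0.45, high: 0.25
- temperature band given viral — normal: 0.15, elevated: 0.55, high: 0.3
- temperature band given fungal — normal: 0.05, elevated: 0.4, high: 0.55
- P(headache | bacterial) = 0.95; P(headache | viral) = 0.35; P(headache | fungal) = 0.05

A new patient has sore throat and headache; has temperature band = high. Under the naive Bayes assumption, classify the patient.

bacterial: 0.5 × 0.1 × 0.25 × 0.95 = 0.011875
viral: 0.1 × 0.05 × 0.3 × 0.35 = 0.000525
fungal: 0.4 × 0.15 × 0.55 × 0.05 = 0.00165
Highest score → bacterial.

bacterial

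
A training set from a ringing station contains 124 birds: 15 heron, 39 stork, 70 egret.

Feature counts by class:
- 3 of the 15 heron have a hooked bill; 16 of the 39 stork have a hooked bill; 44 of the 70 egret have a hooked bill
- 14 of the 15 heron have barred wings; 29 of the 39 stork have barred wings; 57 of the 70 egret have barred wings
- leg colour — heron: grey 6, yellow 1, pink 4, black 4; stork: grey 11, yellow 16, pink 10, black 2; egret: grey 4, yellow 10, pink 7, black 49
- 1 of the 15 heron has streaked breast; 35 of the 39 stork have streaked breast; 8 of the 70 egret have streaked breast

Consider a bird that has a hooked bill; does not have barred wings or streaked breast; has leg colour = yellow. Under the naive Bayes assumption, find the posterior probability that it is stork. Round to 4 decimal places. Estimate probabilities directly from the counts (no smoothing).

0.1416

heron: (15/124) × (3/15) × (1/15) × (1/15) × (14/15) ≈ 0.000100358
stork: (39/124) × (16/39) × (10/39) × (16/39) × (4/39) ≈ 0.00139214
egret: (70/124) × (44/70) × (13/70) × (10/70) × (62/70) ≈ 0.00833819
P(stork | x) = 0.00139214 / 0.009830688 ≈ 0.1416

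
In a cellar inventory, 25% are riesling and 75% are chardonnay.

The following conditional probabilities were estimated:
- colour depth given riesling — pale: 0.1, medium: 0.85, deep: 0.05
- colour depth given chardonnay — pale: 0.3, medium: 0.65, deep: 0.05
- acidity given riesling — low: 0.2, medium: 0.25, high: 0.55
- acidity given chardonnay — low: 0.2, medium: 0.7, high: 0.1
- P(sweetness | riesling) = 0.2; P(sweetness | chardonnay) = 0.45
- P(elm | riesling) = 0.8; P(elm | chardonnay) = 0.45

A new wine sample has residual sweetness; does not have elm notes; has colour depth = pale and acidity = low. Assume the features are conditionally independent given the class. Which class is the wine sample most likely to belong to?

riesling: 0.25 × 0.1 × 0.2 × 0.2 × (1−0.8) = 0.0002
chardonnay: 0.75 × 0.3 × 0.2 × 0.45 × (1−0.45) = 0.0111375
Highest score → chardonnay.

chardonnay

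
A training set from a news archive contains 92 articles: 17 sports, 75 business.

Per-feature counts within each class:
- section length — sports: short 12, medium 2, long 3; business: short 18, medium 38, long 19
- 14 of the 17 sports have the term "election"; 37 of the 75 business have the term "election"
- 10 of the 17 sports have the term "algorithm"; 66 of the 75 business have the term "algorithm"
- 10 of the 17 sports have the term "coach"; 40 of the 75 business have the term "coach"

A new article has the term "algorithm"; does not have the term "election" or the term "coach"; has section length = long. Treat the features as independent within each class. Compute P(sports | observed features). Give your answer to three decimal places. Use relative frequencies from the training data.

sports: (17/92) × (3/17) × (3/17) × (10/17) × (7/17) ≈ 0.00139382
business: (75/92) × (19/75) × (38/75) × (66/75) × (35/75) ≈ 0.0429712
P(sports | x) = 0.00139382 / 0.04436502 ≈ 0.031

0.031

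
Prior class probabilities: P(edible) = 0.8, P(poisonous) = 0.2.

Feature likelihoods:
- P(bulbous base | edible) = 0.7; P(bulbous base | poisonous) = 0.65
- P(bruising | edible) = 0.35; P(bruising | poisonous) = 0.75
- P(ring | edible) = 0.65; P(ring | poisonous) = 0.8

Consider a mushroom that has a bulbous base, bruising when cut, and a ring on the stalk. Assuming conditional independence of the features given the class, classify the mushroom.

edible: 0.8 × 0.7 × 0.35 × 0.65 = 0.1274
poisonous: 0.2 × 0.65 × 0.75 × 0.8 = 0.078
Highest score → edible.

edible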